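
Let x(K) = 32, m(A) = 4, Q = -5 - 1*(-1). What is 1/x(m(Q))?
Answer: 1/32 ≈ 0.031250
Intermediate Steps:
Q = -4 (Q = -5 + 1 = -4)
1/x(m(Q)) = 1/32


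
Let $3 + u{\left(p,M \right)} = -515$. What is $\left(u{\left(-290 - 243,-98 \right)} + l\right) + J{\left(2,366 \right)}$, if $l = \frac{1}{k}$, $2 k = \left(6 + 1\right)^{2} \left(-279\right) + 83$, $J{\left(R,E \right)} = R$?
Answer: $- \frac{3505705}{6794} \approx -516.0$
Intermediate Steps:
$u{\left(p,M \right)} = -518$ ($u{\left(p,M \right)} = -3 - 515 = -518$)
$k = -6794$ ($k = \frac{\left(6 + 1\right)^{2} \left(-279\right) + 83}{2} = \frac{7^{2} \left(-279\right) + 83}{2} = \frac{49 \left(-279\right) + 83}{2} = \frac{-13671 + 83}{2} = \frac{1}{2} \left(-13588\right) = -6794$)
$l = - \frac{1}{6794}$ ($l = \frac{1}{-6794} = - \frac{1}{6794} \approx -0.00014719$)
$\left(u{\left(-290 - 243,-98 \right)} + l\right) + J{\left(2,366 \right)} = \left(-518 - \frac{1}{6794}\right) + 2 = - \frac{3519293}{6794} + 2 = - \frac{3505705}{6794}$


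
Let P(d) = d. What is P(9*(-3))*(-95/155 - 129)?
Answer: 108486/31 ≈ 3499.5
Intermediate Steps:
P(9*(-3))*(-95/155 - 129) = (9*(-3))*(-95/155 - 129) = -27*(-95*1/155 - 129) = -27*(-19/31 - 129) = -27*(-4018/31) = 108486/31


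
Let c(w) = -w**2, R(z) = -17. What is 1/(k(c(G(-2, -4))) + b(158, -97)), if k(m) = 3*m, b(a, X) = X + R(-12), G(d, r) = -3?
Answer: -1/141 ≈ -0.0070922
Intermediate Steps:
b(a, X) = -17 + X (b(a, X) = X - 17 = -17 + X)
1/(k(c(G(-2, -4))) + b(158, -97)) = 1/(3*(-1*(-3)**2) + (-17 - 97)) = 1/(3*(-1*9) - 114) = 1/(3*(-9) - 114) = 1/(-27 - 114) = 1/(-141) = -1/141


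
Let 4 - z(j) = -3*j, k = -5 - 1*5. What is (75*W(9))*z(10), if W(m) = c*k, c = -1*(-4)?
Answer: -102000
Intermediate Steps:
k = -10 (k = -5 - 5 = -10)
z(j) = 4 + 3*j (z(j) = 4 - (-3)*j = 4 + 3*j)
c = 4
W(m) = -40 (W(m) = 4*(-10) = -40)
(75*W(9))*z(10) = (75*(-40))*(4 + 3*10) = -3000*(4 + 30) = -3000*34 = -102000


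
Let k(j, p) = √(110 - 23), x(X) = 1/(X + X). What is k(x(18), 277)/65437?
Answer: √87/65437 ≈ 0.00014254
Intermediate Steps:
x(X) = 1/(2*X)
k(j, p) = √87
k(x(18), 277)/65437 = √87/65437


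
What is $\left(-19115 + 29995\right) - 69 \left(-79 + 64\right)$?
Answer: $11915$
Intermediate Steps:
$\left(-19115 + 29995\right) - 69 \left(-79 + 64\right) = 10880 - -1035 = 10880 + 1035 = 11915$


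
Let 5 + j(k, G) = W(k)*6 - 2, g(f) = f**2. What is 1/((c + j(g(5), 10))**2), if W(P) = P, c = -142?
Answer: 1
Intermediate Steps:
j(k, G) = -7 + 6*k (j(k, G) = -5 + (k*6 - 2) = -5 + (6*k - 2) = -5 + (-2 + 6*k) = -7 + 6*k)
1/((c + j(g(5), 10))**2) = 1/((-142 + (-7 + 6*5**2))**2) = 1/((-142 + (-7 + 6*25))**2) = 1/((-142 + (-7 + 150))**2) = 1/((-142 + 143)**2) = 1/(1**2) = 1/1 = 1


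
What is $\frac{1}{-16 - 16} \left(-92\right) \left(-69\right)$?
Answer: $- \frac{1587}{8} \approx -198.38$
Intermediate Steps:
$\frac{1}{-16 - 16} \left(-92\right) \left(-69\right) = \frac{1}{-32} \left(-92\right) \left(-69\right) = \left(- \frac{1}{32}\right) \left(-92\right) \left(-69\right) = \frac{23}{8} \left(-69\right) = - \frac{1587}{8}$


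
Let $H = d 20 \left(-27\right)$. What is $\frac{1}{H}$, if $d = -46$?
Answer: $\frac{1}{24840} \approx 4.0258 \cdot 10^{-5}$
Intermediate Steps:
$H = 24840$ ($H = \left(-46\right) 20 \left(-27\right) = \left(-920\right) \left(-27\right) = 24840$)
$\frac{1}{H} = \frac{1}{24840}$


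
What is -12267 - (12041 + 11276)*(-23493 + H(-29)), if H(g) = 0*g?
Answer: 547774014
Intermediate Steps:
H(g) = 0
-12267 - (12041 + 11276)*(-23493 + H(-29)) = -12267 - (12041 + 11276)*(-23493 + 0) = -12267 - 23317*(-23493) = -12267 - 1*(-547786281) = -12267 + 547786281 = 547774014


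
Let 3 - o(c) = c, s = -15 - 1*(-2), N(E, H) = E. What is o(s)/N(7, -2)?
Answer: 16/7 ≈ 2.2857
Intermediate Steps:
s = -13 (s = -15 + 2 = -13)
o(c) = 3 - c
o(s)/N(7, -2) = (3 - 1*(-13))/7 = (3 + 13)*(⅐) = 16*(⅐) = 16/7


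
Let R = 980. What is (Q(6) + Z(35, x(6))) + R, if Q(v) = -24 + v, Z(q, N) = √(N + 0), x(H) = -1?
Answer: 962 + I ≈ 962.0 + 1.0*I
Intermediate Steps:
Z(q, N) = √N
(Q(6) + Z(35, x(6))) + R = ((-24 + 6) + √(-1)) + 980 = (-18 + I) + 980 = 962 + I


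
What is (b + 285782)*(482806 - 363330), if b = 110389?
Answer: 47332926396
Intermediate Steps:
(b + 285782)*(482806 - 363330) = (110389 + 285782)*(482806 - 363330) = 396171*119476 = 47332926396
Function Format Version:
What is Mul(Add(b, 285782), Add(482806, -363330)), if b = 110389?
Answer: 47332926396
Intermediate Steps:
Mul(Add(b, 285782), Add(482806, -363330)) = Mul(Add(110389, 285782), Add(482806, -363330)) = Mul(396171, 119476) = 47332926396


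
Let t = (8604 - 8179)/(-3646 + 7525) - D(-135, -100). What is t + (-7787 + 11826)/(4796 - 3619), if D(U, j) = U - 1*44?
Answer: 833406863/4565583 ≈ 182.54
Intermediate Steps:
D(U, j) = -44 + U (D(U, j) = U - 44 = -44 + U)
t = 694766/3879 (t = (8604 - 8179)/(-3646 + 7525) - (-44 - 135) = 425/3879 - 1*(-179) = 425*(1/3879) + 179 = 425/3879 + 179 = 694766/3879 ≈ 179.11)
t + (-7787 + 11826)/(4796 - 3619) = 694766/3879 + (-7787 + 11826)/(4796 - 3619) = 694766/3879 + 4039/1177 = 833406863/4565583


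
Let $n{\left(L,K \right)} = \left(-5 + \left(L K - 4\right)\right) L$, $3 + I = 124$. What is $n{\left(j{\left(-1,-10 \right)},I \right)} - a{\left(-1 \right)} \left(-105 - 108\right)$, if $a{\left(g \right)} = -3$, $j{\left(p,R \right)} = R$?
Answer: $11551$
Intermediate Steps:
$I = 121$ ($I = -3 + 124 = 121$)
$n{\left(L,K \right)} = L \left(-9 + K L\right)$ ($n{\left(L,K \right)} = \left(-5 + \left(K L - 4\right)\right) L = \left(-5 + \left(-4 + K L\right)\right) L = \left(-9 + K L\right) L = L \left(-9 + K L\right)$)
$n{\left(j{\left(-1,-10 \right)},I \right)} - a{\left(-1 \right)} \left(-105 - 108\right) = - 10 \left(-9 + 121 \left(-10\right)\right) - - 3 \left(-105 - 108\right) = - 10 \left(-9 - 1210\right) - \left(-3\right) \left(-213\right) = \left(-10\right) \left(-1219\right) - 639 = 12190 - 639 = 11551$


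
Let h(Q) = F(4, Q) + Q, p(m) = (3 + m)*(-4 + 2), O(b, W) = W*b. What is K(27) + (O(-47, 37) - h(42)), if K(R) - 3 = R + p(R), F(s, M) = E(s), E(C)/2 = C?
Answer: -1819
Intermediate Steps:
E(C) = 2*C
F(s, M) = 2*s
p(m) = -6 - 2*m (p(m) = (3 + m)*(-2) = -6 - 2*m)
h(Q) = 8 + Q (h(Q) = 2*4 + Q = 8 + Q)
K(R) = -3 - R (K(R) = 3 + (R + (-6 - 2*R)) = 3 + (-6 - R) = -3 - R)
K(27) + (O(-47, 37) - h(42)) = (-3 - 1*27) + (37*(-47) - (8 + 42)) = (-3 - 27) + (-1739 - 1*50) = -30 + (-1739 - 50) = -30 - 1789 = -1819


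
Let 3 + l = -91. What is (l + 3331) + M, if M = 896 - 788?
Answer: 3345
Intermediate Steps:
M = 108
l = -94 (l = -3 - 91 = -94)
(l + 3331) + M = (-94 + 3331) + 108 = 3237 + 108 = 3345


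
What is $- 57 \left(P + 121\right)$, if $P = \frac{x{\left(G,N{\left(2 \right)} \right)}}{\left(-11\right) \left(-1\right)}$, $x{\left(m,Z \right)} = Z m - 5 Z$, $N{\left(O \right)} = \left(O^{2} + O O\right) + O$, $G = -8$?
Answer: $- \frac{68457}{11} \approx -6223.4$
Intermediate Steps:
$N{\left(O \right)} = O + 2 O^{2}$ ($N{\left(O \right)} = \left(O^{2} + O^{2}\right) + O = 2 O^{2} + O = O + 2 O^{2}$)
$x{\left(m,Z \right)} = - 5 Z + Z m$
$P = - \frac{130}{11}$ ($P = \frac{2 \left(1 + 2 \cdot 2\right) \left(-5 - 8\right)}{\left(-11\right) \left(-1\right)} = \frac{2 \left(1 + 4\right) \left(-13\right)}{11} = 2 \cdot 5 \left(-13\right) \frac{1}{11} = 10 \left(-13\right) \frac{1}{11} = \left(-130\right) \frac{1}{11} = - \frac{130}{11} \approx -11.818$)
$- 57 \left(P + 121\right) = - 57 \left(- \frac{130}{11} + 121\right) = \left(-57\right) \frac{1201}{11} = - \frac{68457}{11}$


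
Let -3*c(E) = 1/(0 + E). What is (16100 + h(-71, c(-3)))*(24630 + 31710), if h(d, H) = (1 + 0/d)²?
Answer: 907130340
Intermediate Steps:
c(E) = -1/(3*E) (c(E) = -1/(3*(0 + E)) = -1/(3*E))
h(d, H) = 1 (h(d, H) = (1 + 0)² = 1² = 1)
(16100 + h(-71, c(-3)))*(24630 + 31710) = (16100 + 1)*(24630 + 31710) = 16101*56340 = 907130340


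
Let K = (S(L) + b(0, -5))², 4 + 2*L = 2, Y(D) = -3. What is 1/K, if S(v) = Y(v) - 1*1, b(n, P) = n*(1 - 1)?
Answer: 1/16 ≈ 0.062500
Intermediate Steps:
b(n, P) = 0 (b(n, P) = n*0 = 0)
L = -1 (L = -2 + (½)*2 = -2 + 1 = -1)
S(v) = -4 (S(v) = -3 - 1*1 = -3 - 1 = -4)
K = 16 (K = (-4 + 0)² = (-4)² = 16)
1/K = 1/16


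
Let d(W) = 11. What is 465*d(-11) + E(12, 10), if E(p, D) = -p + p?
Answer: 5115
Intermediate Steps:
E(p, D) = 0
465*d(-11) + E(12, 10) = 465*11 + 0 = 5115 + 0 = 5115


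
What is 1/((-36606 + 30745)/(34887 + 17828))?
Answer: -52715/5861 ≈ -8.9942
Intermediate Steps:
1/((-36606 + 30745)/(34887 + 17828)) = 1/(-5861/52715) = -52715/5861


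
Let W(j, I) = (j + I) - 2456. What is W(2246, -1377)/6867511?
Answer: -1587/6867511 ≈ -0.00023109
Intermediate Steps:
W(j, I) = -2456 + I + j (W(j, I) = (I + j) - 2456 = -2456 + I + j)
W(2246, -1377)/6867511 = (-2456 - 1377 + 2246)/6867511 = -1587*1/6867511 = -1587/6867511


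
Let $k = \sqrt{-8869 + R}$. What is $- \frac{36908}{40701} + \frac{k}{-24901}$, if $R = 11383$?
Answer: $- \frac{36908}{40701} - \frac{\sqrt{2514}}{24901} \approx -0.90882$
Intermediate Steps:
$k = \sqrt{2514}$ ($k = \sqrt{-8869 + 11383} = \sqrt{2514} \approx 50.14$)
$- \frac{36908}{40701} + \frac{k}{-24901} = - \frac{36908}{40701} + \frac{\sqrt{2514}}{-24901} = \left(-36908\right) \frac{1}{40701} + \sqrt{2514} \left(- \frac{1}{24901}\right) = - \frac{36908}{40701} - \frac{\sqrt{2514}}{24901}$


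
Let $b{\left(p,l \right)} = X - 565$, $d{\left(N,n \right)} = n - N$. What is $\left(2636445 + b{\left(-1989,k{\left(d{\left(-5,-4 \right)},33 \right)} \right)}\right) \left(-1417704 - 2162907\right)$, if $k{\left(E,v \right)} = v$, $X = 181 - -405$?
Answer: $-9440159160726$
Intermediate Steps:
$X = 586$ ($X = 181 + 405 = 586$)
$b{\left(p,l \right)} = 21$ ($b{\left(p,l \right)} = 586 - 565 = 21$)
$\left(2636445 + b{\left(-1989,k{\left(d{\left(-5,-4 \right)},33 \right)} \right)}\right) \left(-1417704 - 2162907\right) = \left(2636445 + 21\right) \left(-1417704 - 2162907\right) = 2636466 \left(-3580611\right) = -9440159160726$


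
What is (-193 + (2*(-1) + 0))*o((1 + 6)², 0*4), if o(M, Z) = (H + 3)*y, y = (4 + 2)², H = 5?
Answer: -56160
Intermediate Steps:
y = 36 (y = 6² = 36)
o(M, Z) = 288 (o(M, Z) = (5 + 3)*36 = 8*36 = 288)
(-193 + (2*(-1) + 0))*o((1 + 6)², 0*4) = (-193 + (2*(-1) + 0))*288 = (-193 + (-2 + 0))*288 = (-193 - 2)*288 = -195*288 = -56160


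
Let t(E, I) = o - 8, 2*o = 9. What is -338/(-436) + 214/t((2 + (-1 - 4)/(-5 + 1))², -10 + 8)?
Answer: -92121/1526 ≈ -60.368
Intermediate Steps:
o = 9/2 (o = (½)*9 = 9/2 ≈ 4.5000)
t(E, I) = -7/2 (t(E, I) = 9/2 - 8 = -7/2)
-338/(-436) + 214/t((2 + (-1 - 4)/(-5 + 1))², -10 + 8) = -338/(-436) + 214/(-7/2) = -338*(-1/436) + 214*(-2/7) = 169/218 - 428/7 = -92121/1526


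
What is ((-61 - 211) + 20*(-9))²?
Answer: 204304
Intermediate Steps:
((-61 - 211) + 20*(-9))² = (-272 - 180)² = (-452)² = 204304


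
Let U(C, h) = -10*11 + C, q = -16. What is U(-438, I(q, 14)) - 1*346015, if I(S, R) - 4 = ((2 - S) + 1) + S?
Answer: -346563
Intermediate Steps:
I(S, R) = 7 (I(S, R) = 4 + (((2 - S) + 1) + S) = 4 + ((3 - S) + S) = 4 + 3 = 7)
U(C, h) = -110 + C
U(-438, I(q, 14)) - 1*346015 = (-110 - 438) - 1*346015 = -548 - 346015 = -346563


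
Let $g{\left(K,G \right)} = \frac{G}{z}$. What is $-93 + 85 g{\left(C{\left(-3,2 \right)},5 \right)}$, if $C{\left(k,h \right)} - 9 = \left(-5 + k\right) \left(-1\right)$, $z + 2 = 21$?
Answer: $- \frac{1342}{19} \approx -70.632$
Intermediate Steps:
$z = 19$ ($z = -2 + 21 = 19$)
$C{\left(k,h \right)} = 14 - k$ ($C{\left(k,h \right)} = 9 + \left(-5 + k\right) \left(-1\right) = 9 - \left(-5 + k\right) = 14 - k$)
$g{\left(K,G \right)} = \frac{G}{19}$
$-93 + 85 g{\left(C{\left(-3,2 \right)},5 \right)} = -93 + 85 \cdot \frac{1}{19} \cdot 5 = -93 + 85 \cdot \frac{5}{19} = -93 + \frac{425}{19} = - \frac{1342}{19}$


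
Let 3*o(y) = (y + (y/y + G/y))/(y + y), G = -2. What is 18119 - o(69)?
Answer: 258791263/14283 ≈ 18119.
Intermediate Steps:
o(y) = (1 + y - 2/y)/(6*y) (o(y) = ((y + (y/y - 2/y))/(y + y))/3 = ((y + (1 - 2/y))/((2*y)))/3 = ((1 + y - 2/y)*(1/(2*y)))/3 = ((1 + y - 2/y)/(2*y))/3 = (1 + y - 2/y)/(6*y))
18119 - o(69) = 18119 - (-2 + 69 + 69**2)/(6*69**2) = 18119 - (-2 + 69 + 4761)/(6*4761) = 18119 - 4828/(6*4761) = 18119 - 1*2414/14283 = 18119 - 2414/14283 = 258791263/14283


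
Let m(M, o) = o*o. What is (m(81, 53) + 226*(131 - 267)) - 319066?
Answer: -346993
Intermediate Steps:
m(M, o) = o**2
(m(81, 53) + 226*(131 - 267)) - 319066 = (53**2 + 226*(131 - 267)) - 319066 = (2809 + 226*(-136)) - 319066 = (2809 - 30736) - 319066 = -27927 - 319066 = -346993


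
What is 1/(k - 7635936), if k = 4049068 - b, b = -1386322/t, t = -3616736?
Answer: -1808368/6486378004585 ≈ -2.7879e-7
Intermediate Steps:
b = 693161/1808368 (b = -1386322/(-3616736) = -1386322*(-1/3616736) = 693161/1808368 ≈ 0.38331)
k = 7322204307863/1808368 (k = 4049068 - 1*693161/1808368 = 4049068 - 693161/1808368 = 7322204307863/1808368 ≈ 4.0491e+6)
1/(k - 7635936) = 1/(7322204307863/1808368 - 7635936) = 1/(-6486378004585/1808368) = -1808368/6486378004585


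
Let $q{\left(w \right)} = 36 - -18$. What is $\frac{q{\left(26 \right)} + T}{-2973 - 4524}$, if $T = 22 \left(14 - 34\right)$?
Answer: $\frac{386}{7497} \approx 0.051487$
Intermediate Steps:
$T = -440$ ($T = 22 \left(-20\right) = -440$)
$q{\left(w \right)} = 54$ ($q{\left(w \right)} = 36 + 18 = 54$)
$\frac{q{\left(26 \right)} + T}{-2973 - 4524} = \frac{54 - 440}{-2973 - 4524} = - \frac{386}{-7497} = \left(-386\right) \left(- \frac{1}{7497}\right) = \frac{386}{7497}$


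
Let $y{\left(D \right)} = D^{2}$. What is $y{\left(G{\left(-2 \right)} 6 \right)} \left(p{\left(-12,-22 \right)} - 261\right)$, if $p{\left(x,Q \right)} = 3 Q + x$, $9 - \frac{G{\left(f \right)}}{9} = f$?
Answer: $-119611404$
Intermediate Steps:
$G{\left(f \right)} = 81 - 9 f$
$p{\left(x,Q \right)} = x + 3 Q$
$y{\left(G{\left(-2 \right)} 6 \right)} \left(p{\left(-12,-22 \right)} - 261\right) = \left(\left(81 - -18\right) 6\right)^{2} \left(\left(-12 + 3 \left(-22\right)\right) - 261\right) = \left(\left(81 + 18\right) 6\right)^{2} \left(\left(-12 - 66\right) - 261\right) = \left(99 \cdot 6\right)^{2} \left(-78 - 261\right) = 594^{2} \left(-339\right) = 352836 \left(-339\right) = -119611404$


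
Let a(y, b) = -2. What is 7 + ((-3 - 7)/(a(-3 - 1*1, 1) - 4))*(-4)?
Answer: 1/3 ≈ 0.33333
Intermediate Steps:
7 + ((-3 - 7)/(a(-3 - 1*1, 1) - 4))*(-4) = 7 + ((-3 - 7)/(-2 - 4))*(-4) = 7 - 10/(-6)*(-4) = 7 - 10*(-1/6)*(-4) = 7 + (5/3)*(-4) = 7 - 20/3 = 1/3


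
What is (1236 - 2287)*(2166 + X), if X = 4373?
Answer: -6872489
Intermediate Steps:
(1236 - 2287)*(2166 + X) = (1236 - 2287)*(2166 + 4373) = -1051*6539 = -6872489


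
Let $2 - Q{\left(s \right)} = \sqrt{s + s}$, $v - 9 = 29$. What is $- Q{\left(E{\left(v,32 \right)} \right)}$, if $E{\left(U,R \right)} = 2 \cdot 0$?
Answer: $-2$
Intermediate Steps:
$v = 38$ ($v = 9 + 29 = 38$)
$E{\left(U,R \right)} = 0$
$Q{\left(s \right)} = 2 - \sqrt{2} \sqrt{s}$ ($Q{\left(s \right)} = 2 - \sqrt{s + s} = 2 - \sqrt{2 s} = 2 - \sqrt{2} \sqrt{s}$)
$- Q{\left(E{\left(v,32 \right)} \right)} = - (2 - \sqrt{2} \sqrt{0}) = - (2 - \sqrt{2} \cdot 0) = - (2 + 0) = \left(-1\right) 2 = -2$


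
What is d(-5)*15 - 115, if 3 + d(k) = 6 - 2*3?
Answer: -160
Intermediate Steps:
d(k) = -3 (d(k) = -3 + (6 - 2*3) = -3 + (6 - 6) = -3 + 0 = -3)
d(-5)*15 - 115 = -3*15 - 115 = -45 - 115 = -160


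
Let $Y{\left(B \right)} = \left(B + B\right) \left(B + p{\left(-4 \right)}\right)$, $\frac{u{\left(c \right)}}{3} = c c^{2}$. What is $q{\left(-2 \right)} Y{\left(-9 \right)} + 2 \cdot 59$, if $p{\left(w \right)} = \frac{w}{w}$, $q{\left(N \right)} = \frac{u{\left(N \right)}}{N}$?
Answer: $1846$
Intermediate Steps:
$u{\left(c \right)} = 3 c^{3}$ ($u{\left(c \right)} = 3 c c^{2} = 3 c^{3}$)
$q{\left(N \right)} = 3 N^{2}$ ($q{\left(N \right)} = \frac{3 N^{3}}{N} = 3 N^{2}$)
$p{\left(w \right)} = 1$
$Y{\left(B \right)} = 2 B \left(1 + B\right)$ ($Y{\left(B \right)} = \left(B + B\right) \left(B + 1\right) = 2 B \left(1 + B\right)$)
$q{\left(-2 \right)} Y{\left(-9 \right)} + 2 \cdot 59 = 3 \left(-2\right)^{2} \cdot 2 \left(-9\right) \left(1 - 9\right) + 2 \cdot 59 = 3 \cdot 4 \cdot 2 \left(-9\right) \left(-8\right) + 118 = 12 \cdot 144 + 118 = 1728 + 118 = 1846$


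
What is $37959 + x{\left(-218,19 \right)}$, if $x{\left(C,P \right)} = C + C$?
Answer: $37523$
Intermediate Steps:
$x{\left(C,P \right)} = 2 C$
$37959 + x{\left(-218,19 \right)} = 37959 + 2 \left(-218\right) = 37959 - 436 = 37523$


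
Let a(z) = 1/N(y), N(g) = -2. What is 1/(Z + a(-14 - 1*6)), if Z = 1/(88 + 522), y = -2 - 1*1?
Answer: -305/152 ≈ -2.0066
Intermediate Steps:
y = -3 (y = -2 - 1 = -3)
Z = 1/610 ≈ 0.0016393
a(z) = -½ (a(z) = 1/(-2) = -½)
1/(Z + a(-14 - 1*6)) = 1/(1/610 - ½) = 1/(-152/305) = -305/152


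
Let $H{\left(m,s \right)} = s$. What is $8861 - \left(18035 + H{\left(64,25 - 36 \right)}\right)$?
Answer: $-9163$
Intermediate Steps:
$8861 - \left(18035 + H{\left(64,25 - 36 \right)}\right) = 8861 - 18024 = -9163$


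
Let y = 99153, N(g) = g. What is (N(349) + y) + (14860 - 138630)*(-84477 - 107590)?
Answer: 23772232092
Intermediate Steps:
(N(349) + y) + (14860 - 138630)*(-84477 - 107590) = (349 + 99153) + (14860 - 138630)*(-84477 - 107590) = 99502 - 123770*(-192067) = 99502 + 23772132590 = 23772232092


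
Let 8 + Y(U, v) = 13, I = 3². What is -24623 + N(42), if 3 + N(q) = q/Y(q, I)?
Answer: -123088/5 ≈ -24618.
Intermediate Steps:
I = 9
Y(U, v) = 5 (Y(U, v) = -8 + 13 = 5)
N(q) = -3 + q/5
-24623 + N(42) = -24623 + (-3 + (⅕)*42) = -24623 + (-3 + 42/5) = -24623 + 27/5 = -123088/5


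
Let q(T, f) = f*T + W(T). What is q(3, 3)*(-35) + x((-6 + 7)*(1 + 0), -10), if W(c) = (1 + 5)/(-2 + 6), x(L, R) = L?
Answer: -733/2 ≈ -366.50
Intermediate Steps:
W(c) = 3/2 (W(c) = 6/4 = 6*(1/4) = 3/2)
q(T, f) = 3/2 + T*f (q(T, f) = f*T + 3/2 = T*f + 3/2 = 3/2 + T*f)
q(3, 3)*(-35) + x((-6 + 7)*(1 + 0), -10) = (3/2 + 3*3)*(-35) + (-6 + 7)*(1 + 0) = (3/2 + 9)*(-35) + 1*1 = (21/2)*(-35) + 1 = -735/2 + 1 = -733/2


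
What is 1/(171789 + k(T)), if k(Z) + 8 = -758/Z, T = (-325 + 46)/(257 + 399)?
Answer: 279/48424147 ≈ 5.7616e-6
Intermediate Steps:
T = -279/656 ≈ -0.42530
k(Z) = -8 - 758/Z
1/(171789 + k(T)) = 1/(171789 + (-8 - 758/(-279/656))) = 1/(171789 + (-8 - 758*(-656/279))) = 1/(171789 + (-8 + 497248/279)) = 1/(171789 + 495016/279) = 1/(48424147/279) = 279/48424147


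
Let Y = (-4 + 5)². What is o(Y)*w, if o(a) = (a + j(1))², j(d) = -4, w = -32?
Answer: -288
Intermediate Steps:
Y = 1 (Y = 1² = 1)
o(a) = (-4 + a)² (o(a) = (a - 4)² = (-4 + a)²)
o(Y)*w = (-4 + 1)²*(-32) = (-3)²*(-32) = 9*(-32) = -288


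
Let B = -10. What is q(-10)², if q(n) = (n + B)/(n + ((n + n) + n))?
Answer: ¼ ≈ 0.25000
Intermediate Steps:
q(n) = (-10 + n)/(4*n) (q(n) = (n - 10)/(n + ((n + n) + n)) = (-10 + n)/(n + (2*n + n)) = (-10 + n)/(n + 3*n) = (-10 + n)/((4*n)) = (-10 + n)*(1/(4*n)) = (-10 + n)/(4*n))
q(-10)² = ((¼)*(-10 - 10)/(-10))² = ((¼)*(-⅒)*(-20))² = (½)² = ¼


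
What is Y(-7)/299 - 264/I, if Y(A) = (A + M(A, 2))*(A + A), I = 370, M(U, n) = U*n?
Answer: 14922/55315 ≈ 0.26976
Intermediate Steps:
Y(A) = 6*A² (Y(A) = (A + A*2)*(A + A) = (A + 2*A)*(2*A) = (3*A)*(2*A) = 6*A²)
Y(-7)/299 - 264/I = (6*(-7)²)/299 - 264/370 = (6*49)*(1/299) - 264*1/370 = 294*(1/299) - 132/185 = 294/299 - 132/185 = 14922/55315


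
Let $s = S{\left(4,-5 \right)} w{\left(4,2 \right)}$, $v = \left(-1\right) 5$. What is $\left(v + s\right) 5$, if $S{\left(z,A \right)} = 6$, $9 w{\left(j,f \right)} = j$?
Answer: $- \frac{35}{3} \approx -11.667$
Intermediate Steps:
$v = -5$
$w{\left(j,f \right)} = \frac{j}{9}$
$s = \frac{8}{3}$ ($s = 6 \cdot \frac{1}{9} \cdot 4 = 6 \cdot \frac{4}{9} = \frac{8}{3} \approx 2.6667$)
$\left(v + s\right) 5 = \left(-5 + \frac{8}{3}\right) 5 = \left(- \frac{7}{3}\right) 5 = - \frac{35}{3}$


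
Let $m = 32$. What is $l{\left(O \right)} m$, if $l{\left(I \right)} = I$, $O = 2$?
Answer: $64$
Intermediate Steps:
$l{\left(O \right)} m = 2 \cdot 32 = 64$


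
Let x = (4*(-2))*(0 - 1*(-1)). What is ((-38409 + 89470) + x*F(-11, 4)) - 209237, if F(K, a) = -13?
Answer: -158072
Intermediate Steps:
x = -8 (x = -8*(0 + 1) = -8*1 = -8)
((-38409 + 89470) + x*F(-11, 4)) - 209237 = ((-38409 + 89470) - 8*(-13)) - 209237 = (51061 + 104) - 209237 = 51165 - 209237 = -158072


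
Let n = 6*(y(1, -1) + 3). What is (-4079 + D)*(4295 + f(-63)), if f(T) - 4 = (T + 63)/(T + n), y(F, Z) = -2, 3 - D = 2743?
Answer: -29314881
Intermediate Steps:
D = -2740 (D = 3 - 1*2743 = 3 - 2743 = -2740)
n = 6 (n = 6*(-2 + 3) = 6*1 = 6)
f(T) = 4 + (63 + T)/(6 + T) (f(T) = 4 + (T + 63)/(T + 6) = 4 + (63 + T)/(6 + T))
(-4079 + D)*(4295 + f(-63)) = (-4079 - 2740)*(4295 + (87 + 5*(-63))/(6 - 63)) = -6819*(4295 + (87 - 315)/(-57)) = -6819*(4295 - 1/57*(-228)) = -6819*(4295 + 4) = -6819*4299 = -29314881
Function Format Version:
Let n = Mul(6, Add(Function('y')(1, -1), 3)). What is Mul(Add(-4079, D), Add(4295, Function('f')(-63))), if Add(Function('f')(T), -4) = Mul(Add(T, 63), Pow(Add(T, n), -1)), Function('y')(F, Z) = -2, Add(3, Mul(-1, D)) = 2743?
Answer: -29314881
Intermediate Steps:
D = -2740 (D = Add(3, Mul(-1, 2743)) = Add(3, -2743) = -2740)
n = 6 (n = Mul(6, Add(-2, 3)) = Mul(6, 1) = 6)
Function('f')(T) = Add(4, Mul(Pow(Add(6, T), -1), Add(63, T))) (Function('f')(T) = Add(4, Mul(Add(T, 63), Pow(Add(T, 6), -1))) = Add(4, Mul(Add(63, T), Pow(Add(6, T), -1))) = Add(4, Mul(Pow(Add(6, T), -1), Add(63, T))))
Mul(Add(-4079, D), Add(4295, Function('f')(-63))) = Mul(Add(-4079, -2740), Add(4295, Mul(Pow(Add(6, -63), -1), Add(87, Mul(5, -63))))) = Mul(-6819, Add(4295, Mul(Pow(-57, -1), Add(87, -315)))) = Mul(-6819, Add(4295, Mul(Rational(-1, 57), -228))) = Mul(-6819, Add(4295, 4)) = Mul(-6819, 4299) = -29314881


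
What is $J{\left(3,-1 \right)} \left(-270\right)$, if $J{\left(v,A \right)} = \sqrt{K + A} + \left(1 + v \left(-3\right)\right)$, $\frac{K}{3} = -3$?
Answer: $2160 - 270 i \sqrt{10} \approx 2160.0 - 853.82 i$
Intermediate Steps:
$K = -9$ ($K = 3 \left(-3\right) = -9$)
$J{\left(v,A \right)} = 1 + \sqrt{-9 + A} - 3 v$ ($J{\left(v,A \right)} = \sqrt{-9 + A} + \left(1 + v \left(-3\right)\right) = \sqrt{-9 + A} - \left(-1 + 3 v\right) = 1 + \sqrt{-9 + A} - 3 v$)
$J{\left(3,-1 \right)} \left(-270\right) = \left(1 + \sqrt{-9 - 1} - 9\right) \left(-270\right) = \left(1 + \sqrt{-10} - 9\right) \left(-270\right) = \left(1 + i \sqrt{10} - 9\right) \left(-270\right) = \left(-8 + i \sqrt{10}\right) \left(-270\right) = 2160 - 270 i \sqrt{10}$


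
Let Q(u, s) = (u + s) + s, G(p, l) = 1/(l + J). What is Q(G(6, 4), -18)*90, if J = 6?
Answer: -3231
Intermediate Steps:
G(p, l) = 1/(6 + l) (G(p, l) = 1/(l + 6) = 1/(6 + l))
Q(u, s) = u + 2*s (Q(u, s) = (s + u) + s = u + 2*s)
Q(G(6, 4), -18)*90 = (1/(6 + 4) + 2*(-18))*90 = (1/10 - 36)*90 = (⅒ - 36)*90 = -359/10*90 = -3231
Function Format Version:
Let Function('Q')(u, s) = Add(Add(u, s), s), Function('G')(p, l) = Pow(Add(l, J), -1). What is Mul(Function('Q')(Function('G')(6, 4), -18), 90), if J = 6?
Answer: -3231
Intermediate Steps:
Function('G')(p, l) = Pow(Add(6, l), -1) (Function('G')(p, l) = Pow(Add(l, 6), -1) = Pow(Add(6, l), -1))
Function('Q')(u, s) = Add(u, Mul(2, s)) (Function('Q')(u, s) = Add(Add(s, u), s) = Add(u, Mul(2, s)))
Mul(Function('Q')(Function('G')(6, 4), -18), 90) = Mul(Add(Pow(Add(6, 4), -1), Mul(2, -18)), 90) = Mul(Add(Pow(10, -1), -36), 90) = Mul(Add(Rational(1, 10), -36), 90) = Mul(Rational(-359, 10), 90) = -3231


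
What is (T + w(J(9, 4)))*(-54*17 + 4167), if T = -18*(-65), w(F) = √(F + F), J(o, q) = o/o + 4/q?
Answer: 3807828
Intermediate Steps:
J(o, q) = 1 + 4/q
w(F) = √2*√F (w(F) = √(2*F) = √2*√F)
T = 1170
(T + w(J(9, 4)))*(-54*17 + 4167) = (1170 + √2*√((4 + 4)/4))*(-54*17 + 4167) = (1170 + √2*√((¼)*8))*(-918 + 4167) = (1170 + √2*√2)*3249 = (1170 + 2)*3249 = 1172*3249 = 3807828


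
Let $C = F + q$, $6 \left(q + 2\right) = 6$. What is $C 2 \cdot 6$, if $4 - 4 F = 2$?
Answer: $-6$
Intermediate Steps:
$q = -1$ ($q = -2 + \frac{1}{6} \cdot 6 = -2 + 1 = -1$)
$F = \frac{1}{2}$ ($F = 1 - \frac{1}{2} = \frac{1}{2} \approx 0.5$)
$C = - \frac{1}{2}$ ($C = \frac{1}{2} - 1 = - \frac{1}{2} \approx -0.5$)
$C 2 \cdot 6 = \left(- \frac{1}{2}\right) 2 \cdot 6 = \left(-1\right) 6 = -6$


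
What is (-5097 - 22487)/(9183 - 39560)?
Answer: 27584/30377 ≈ 0.90806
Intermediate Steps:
(-5097 - 22487)/(9183 - 39560) = -27584/(-30377) = -27584*(-1/30377) = 27584/30377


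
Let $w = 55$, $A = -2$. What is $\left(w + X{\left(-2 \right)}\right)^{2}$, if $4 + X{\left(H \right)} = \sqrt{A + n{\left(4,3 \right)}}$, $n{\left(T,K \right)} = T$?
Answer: $\left(51 + \sqrt{2}\right)^{2} \approx 2747.3$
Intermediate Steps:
$X{\left(H \right)} = -4 + \sqrt{2}$ ($X{\left(H \right)} = -4 + \sqrt{-2 + 4} = -4 + \sqrt{2}$)
$\left(w + X{\left(-2 \right)}\right)^{2} = \left(55 - \left(4 - \sqrt{2}\right)\right)^{2} = \left(51 + \sqrt{2}\right)^{2}$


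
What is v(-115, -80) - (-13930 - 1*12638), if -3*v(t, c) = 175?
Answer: 79529/3 ≈ 26510.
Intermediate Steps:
v(t, c) = -175/3 (v(t, c) = -⅓*175 = -175/3)
v(-115, -80) - (-13930 - 1*12638) = -175/3 - (-13930 - 1*12638) = -175/3 - (-13930 - 12638) = -175/3 - 1*(-26568) = -175/3 + 26568 = 79529/3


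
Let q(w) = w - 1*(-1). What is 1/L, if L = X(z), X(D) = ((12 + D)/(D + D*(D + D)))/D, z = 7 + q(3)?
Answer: 121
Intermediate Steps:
q(w) = 1 + w (q(w) = w + 1 = 1 + w)
z = 11 (z = 7 + (1 + 3) = 7 + 4 = 11)
X(D) = (12 + D)/(D*(D + 2*D**2)) (X(D) = ((12 + D)/(D + D*(2*D)))/D = ((12 + D)/(D + 2*D**2))/D = (12 + D)/(D*(D + 2*D**2)))
L = 1/121 (L = (12 + 11)/(11**2*(1 + 2*11)) = (1/121)*23/(1 + 22) = (1/121)*23/23 = (1/121)*(1/23)*23 = 1/121 ≈ 0.0082645)
1/L = 1/(1/121) = 121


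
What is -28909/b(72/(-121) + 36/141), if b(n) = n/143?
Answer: 23509984069/1932 ≈ 1.2169e+7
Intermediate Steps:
b(n) = n/143 (b(n) = n*(1/143) = n/143)
-28909/b(72/(-121) + 36/141) = -28909*143/(72/(-121) + 36/141) = -28909*143/(72*(-1/121) + 36*(1/141)) = -28909*143/(-72/121 + 12/47) = -28909/((1/143)*(-1932/5687)) = -28909/(-1932/813241) = -28909*(-813241/1932) = 23509984069/1932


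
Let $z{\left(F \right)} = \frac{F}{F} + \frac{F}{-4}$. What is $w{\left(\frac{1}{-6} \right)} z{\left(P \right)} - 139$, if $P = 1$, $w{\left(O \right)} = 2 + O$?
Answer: $- \frac{1101}{8} \approx -137.63$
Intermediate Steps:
$z{\left(F \right)} = 1 - \frac{F}{4}$ ($z{\left(F \right)} = 1 + F \left(- \frac{1}{4}\right) = 1 - \frac{F}{4}$)
$w{\left(\frac{1}{-6} \right)} z{\left(P \right)} - 139 = \left(2 + \frac{1}{-6}\right) \left(1 - \frac{1}{4}\right) - 139 = \left(2 - \frac{1}{6}\right) \left(1 - \frac{1}{4}\right) - 139 = \frac{11}{6} \cdot \frac{3}{4} - 139 = \frac{11}{8} - 139 = - \frac{1101}{8}$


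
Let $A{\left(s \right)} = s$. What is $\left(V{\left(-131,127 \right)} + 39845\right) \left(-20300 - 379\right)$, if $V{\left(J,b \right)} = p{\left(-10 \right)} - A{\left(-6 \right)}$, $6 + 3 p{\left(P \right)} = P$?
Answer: $-823968541$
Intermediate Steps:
$p{\left(P \right)} = -2 + \frac{P}{3}$
$V{\left(J,b \right)} = \frac{2}{3}$ ($V{\left(J,b \right)} = \left(-2 + \frac{1}{3} \left(-10\right)\right) - -6 = \left(-2 - \frac{10}{3}\right) + 6 = - \frac{16}{3} + 6 = \frac{2}{3}$)
$\left(V{\left(-131,127 \right)} + 39845\right) \left(-20300 - 379\right) = \left(\frac{2}{3} + 39845\right) \left(-20300 - 379\right) = \frac{119537}{3} \left(-20679\right) = -823968541$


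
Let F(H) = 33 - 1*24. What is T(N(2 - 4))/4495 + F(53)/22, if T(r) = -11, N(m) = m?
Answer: 40213/98890 ≈ 0.40664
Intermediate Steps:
F(H) = 9 (F(H) = 33 - 24 = 9)
T(N(2 - 4))/4495 + F(53)/22 = -11/4495 + 9/22 = 40213/98890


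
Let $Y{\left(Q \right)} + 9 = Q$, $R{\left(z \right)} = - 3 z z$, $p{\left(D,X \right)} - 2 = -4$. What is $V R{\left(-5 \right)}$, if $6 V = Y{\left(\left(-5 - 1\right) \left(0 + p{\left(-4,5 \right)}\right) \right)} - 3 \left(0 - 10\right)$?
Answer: $- \frac{825}{2} \approx -412.5$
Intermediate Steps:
$p{\left(D,X \right)} = -2$ ($p{\left(D,X \right)} = 2 - 4 = -2$)
$R{\left(z \right)} = - 3 z^{2}$
$Y{\left(Q \right)} = -9 + Q$
$V = \frac{11}{2}$ ($V = \frac{\left(-9 + \left(-5 - 1\right) \left(0 - 2\right)\right) - 3 \left(0 - 10\right)}{6} = \frac{\left(-9 - -12\right) - 3 \left(0 - 10\right)}{6} = \frac{\left(-9 + 12\right) - -30}{6} = \frac{3 + 30}{6} = \frac{1}{6} \cdot 33 = \frac{11}{2} \approx 5.5$)
$V R{\left(-5 \right)} = \frac{11 \left(- 3 \left(-5\right)^{2}\right)}{2} = \frac{11 \left(\left(-3\right) 25\right)}{2} = \frac{11}{2} \left(-75\right) = - \frac{825}{2}$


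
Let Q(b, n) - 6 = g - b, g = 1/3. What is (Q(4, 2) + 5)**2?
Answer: 484/9 ≈ 53.778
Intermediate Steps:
g = 1/3 ≈ 0.33333
Q(b, n) = 19/3 - b (Q(b, n) = 6 + (1/3 - b) = 19/3 - b)
(Q(4, 2) + 5)**2 = ((19/3 - 1*4) + 5)**2 = ((19/3 - 4) + 5)**2 = (7/3 + 5)**2 = (22/3)**2 = 484/9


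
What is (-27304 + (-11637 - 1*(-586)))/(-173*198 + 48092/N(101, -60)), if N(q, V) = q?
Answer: 3873855/3411562 ≈ 1.1355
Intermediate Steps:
(-27304 + (-11637 - 1*(-586)))/(-173*198 + 48092/N(101, -60)) = (-27304 + (-11637 - 1*(-586)))/(-173*198 + 48092/101) = (-27304 + (-11637 + 586))/(-34254 + 48092*(1/101)) = (-27304 - 11051)/(-34254 + 48092/101) = -38355/(-3411562/101) = -38355*(-101/3411562) = 3873855/3411562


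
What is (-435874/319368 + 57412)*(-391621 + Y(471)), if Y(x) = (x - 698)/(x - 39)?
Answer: -1550972353588155629/68983488 ≈ -2.2483e+10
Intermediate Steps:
Y(x) = (-698 + x)/(-39 + x)
(-435874/319368 + 57412)*(-391621 + Y(471)) = (-435874/319368 + 57412)*(-391621 + (-698 + 471)/(-39 + 471)) = (-435874*1/319368 + 57412)*(-391621 - 227/432) = (-217937/159684 + 57412)*(-391621 + (1/432)*(-227)) = 9167559871*(-391621 - 227/432)/159684 = (9167559871/159684)*(-169180499/432) = -1550972353588155629/68983488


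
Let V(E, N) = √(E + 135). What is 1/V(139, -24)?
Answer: √274/274 ≈ 0.060412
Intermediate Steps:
V(E, N) = √(135 + E)
1/V(139, -24) = 1/(√(135 + 139)) = 1/(√274) = √274/274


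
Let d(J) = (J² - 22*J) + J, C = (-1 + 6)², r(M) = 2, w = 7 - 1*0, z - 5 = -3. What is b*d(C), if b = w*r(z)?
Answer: 1400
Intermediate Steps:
z = 2 (z = 5 - 3 = 2)
w = 7 (w = 7 + 0 = 7)
C = 25 (C = 5² = 25)
d(J) = J² - 21*J
b = 14 (b = 7*2 = 14)
b*d(C) = 14*(25*(-21 + 25)) = 14*(25*4) = 14*100 = 1400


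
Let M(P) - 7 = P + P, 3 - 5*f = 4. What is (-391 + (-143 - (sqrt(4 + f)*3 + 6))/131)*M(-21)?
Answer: 1797950/131 + 21*sqrt(95)/131 ≈ 13726.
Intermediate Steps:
f = -1/5 (f = 3/5 - 1/5*4 = 3/5 - 4/5 = -1/5 ≈ -0.20000)
M(P) = 7 + 2*P (M(P) = 7 + (P + P) = 7 + 2*P)
(-391 + (-143 - (sqrt(4 + f)*3 + 6))/131)*M(-21) = (-391 + (-143 - (sqrt(4 - 1/5)*3 + 6))/131)*(7 + 2*(-21)) = (-391 + (-143 - (sqrt(19/5)*3 + 6))*(1/131))*(7 - 42) = (-391 + (-143 - ((sqrt(95)/5)*3 + 6))*(1/131))*(-35) = (-391 + (-143 - (3*sqrt(95)/5 + 6))*(1/131))*(-35) = (-391 + (-143 - (6 + 3*sqrt(95)/5))*(1/131))*(-35) = (-391 + (-143 + (-6 - 3*sqrt(95)/5))*(1/131))*(-35) = (-391 + (-149 - 3*sqrt(95)/5)*(1/131))*(-35) = (-391 + (-149/131 - 3*sqrt(95)/655))*(-35) = (-51370/131 - 3*sqrt(95)/655)*(-35) = 1797950/131 + 21*sqrt(95)/131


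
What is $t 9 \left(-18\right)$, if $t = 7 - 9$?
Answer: $324$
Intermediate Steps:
$t = -2$
$t 9 \left(-18\right) = \left(-2\right) 9 \left(-18\right) = \left(-18\right) \left(-18\right) = 324$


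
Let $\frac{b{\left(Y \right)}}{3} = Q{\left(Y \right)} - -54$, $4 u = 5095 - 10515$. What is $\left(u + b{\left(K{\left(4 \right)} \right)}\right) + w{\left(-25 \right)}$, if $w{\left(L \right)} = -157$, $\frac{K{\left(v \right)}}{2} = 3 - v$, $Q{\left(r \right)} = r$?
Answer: $-1356$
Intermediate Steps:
$K{\left(v \right)} = 6 - 2 v$ ($K{\left(v \right)} = 2 \left(3 - v\right) = 6 - 2 v$)
$u = -1355$ ($u = \frac{5095 - 10515}{4} = \frac{1}{4} \left(-5420\right) = -1355$)
$b{\left(Y \right)} = 162 + 3 Y$ ($b{\left(Y \right)} = 3 \left(Y - -54\right) = 3 \left(Y + 54\right) = 3 \left(54 + Y\right) = 162 + 3 Y$)
$\left(u + b{\left(K{\left(4 \right)} \right)}\right) + w{\left(-25 \right)} = \left(-1355 + \left(162 + 3 \left(6 - 8\right)\right)\right) - 157 = \left(-1355 + \left(162 + 3 \left(-2\right)\right)\right) - 157 = \left(-1355 + \left(162 - 6\right)\right) - 157 = \left(-1355 + 156\right) - 157 = -1199 - 157 = -1356$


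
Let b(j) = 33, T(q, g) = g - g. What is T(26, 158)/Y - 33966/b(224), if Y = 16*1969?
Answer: -11322/11 ≈ -1029.3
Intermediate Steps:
T(q, g) = 0
Y = 31504
T(26, 158)/Y - 33966/b(224) = 0/31504 - 33966/33 = 0*(1/31504) - 33966*1/33 = 0 - 11322/11 = -11322/11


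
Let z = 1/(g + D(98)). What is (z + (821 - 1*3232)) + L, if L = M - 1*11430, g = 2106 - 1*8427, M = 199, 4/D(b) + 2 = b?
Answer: -2069532350/151703 ≈ -13642.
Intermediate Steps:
D(b) = 4/(-2 + b)
g = -6321 (g = 2106 - 8427 = -6321)
L = -11231 (L = 199 - 1*11430 = 199 - 11430 = -11231)
z = -24/151703 (z = 1/(-6321 + 4/(-2 + 98)) = 1/(-6321 + 4/96) = 1/(-6321 + 4*(1/96)) = 1/(-6321 + 1/24) = 1/(-151703/24) = -24/151703 ≈ -0.00015820)
(z + (821 - 1*3232)) + L = (-24/151703 + (821 - 1*3232)) - 11231 = (-24/151703 + (821 - 3232)) - 11231 = (-24/151703 - 2411) - 11231 = -365755957/151703 - 11231 = -2069532350/151703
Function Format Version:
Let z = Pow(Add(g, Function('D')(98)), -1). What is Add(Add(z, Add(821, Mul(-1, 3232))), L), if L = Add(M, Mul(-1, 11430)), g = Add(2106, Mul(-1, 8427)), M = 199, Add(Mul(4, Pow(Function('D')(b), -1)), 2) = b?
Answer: Rational(-2069532350, 151703) ≈ -13642.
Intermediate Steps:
Function('D')(b) = Mul(4, Pow(Add(-2, b), -1))
g = -6321 (g = Add(2106, -8427) = -6321)
L = -11231 (L = Add(199, Mul(-1, 11430)) = Add(199, -11430) = -11231)
z = Rational(-24, 151703) (z = Pow(Add(-6321, Mul(4, Pow(Add(-2, 98), -1))), -1) = Pow(Add(-6321, Mul(4, Pow(96, -1))), -1) = Pow(Add(-6321, Mul(4, Rational(1, 96))), -1) = Pow(Add(-6321, Rational(1, 24)), -1) = Pow(Rational(-151703, 24), -1) = Rational(-24, 151703) ≈ -0.00015820)
Add(Add(z, Add(821, Mul(-1, 3232))), L) = Add(Add(Rational(-24, 151703), Add(821, Mul(-1, 3232))), -11231) = Add(Add(Rational(-24, 151703), Add(821, -3232)), -11231) = Add(Add(Rational(-24, 151703), -2411), -11231) = Add(Rational(-365755957, 151703), -11231) = Rational(-2069532350, 151703)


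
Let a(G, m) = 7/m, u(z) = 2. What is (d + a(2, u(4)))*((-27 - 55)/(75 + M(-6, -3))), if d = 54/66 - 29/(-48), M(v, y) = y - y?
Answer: -106559/19800 ≈ -5.3818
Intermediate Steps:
M(v, y) = 0
d = 751/528 (d = 54*(1/66) - 29*(-1/48) = 9/11 + 29/48 = 751/528 ≈ 1.4223)
(d + a(2, u(4)))*((-27 - 55)/(75 + M(-6, -3))) = (751/528 + 7/2)*((-27 - 55)/(75 + 0)) = (751/528 + 7*(1/2))*(-82/75) = (751/528 + 7/2)*(-82*1/75) = (2599/528)*(-82/75) = -106559/19800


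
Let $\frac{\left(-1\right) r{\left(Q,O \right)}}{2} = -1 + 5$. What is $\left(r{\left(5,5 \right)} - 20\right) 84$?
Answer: $-2352$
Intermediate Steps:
$r{\left(Q,O \right)} = -8$ ($r{\left(Q,O \right)} = - 2 \left(-1 + 5\right) = \left(-2\right) 4 = -8$)
$\left(r{\left(5,5 \right)} - 20\right) 84 = \left(-8 - 20\right) 84 = \left(-28\right) 84 = -2352$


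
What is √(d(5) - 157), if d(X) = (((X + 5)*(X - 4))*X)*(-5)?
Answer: I*√407 ≈ 20.174*I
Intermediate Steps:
d(X) = -5*X*(-4 + X)*(5 + X) (d(X) = (((5 + X)*(-4 + X))*X)*(-5) = (((-4 + X)*(5 + X))*X)*(-5) = (X*(-4 + X)*(5 + X))*(-5) = -5*X*(-4 + X)*(5 + X))
√(d(5) - 157) = √(5*5*(20 - 1*5 - 1*5²) - 157) = √(5*5*(20 - 5 - 1*25) - 157) = √(5*5*(20 - 5 - 25) - 157) = √(5*5*(-10) - 157) = √(-250 - 157) = √(-407) = I*√407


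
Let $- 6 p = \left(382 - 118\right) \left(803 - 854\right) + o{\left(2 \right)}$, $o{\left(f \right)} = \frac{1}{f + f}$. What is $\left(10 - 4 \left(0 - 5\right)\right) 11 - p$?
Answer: $- \frac{45935}{24} \approx -1914.0$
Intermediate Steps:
$o{\left(f \right)} = \frac{1}{2 f}$
$p = \frac{53855}{24}$ ($p = - \frac{\left(382 - 118\right) \left(803 - 854\right) + \frac{1}{2 \cdot 2}}{6} = - \frac{264 \left(-51\right) + \frac{1}{2} \cdot \frac{1}{2}}{6} = - \frac{-13464 + \frac{1}{4}}{6} = \left(- \frac{1}{6}\right) \left(- \frac{53855}{4}\right) = \frac{53855}{24} \approx 2244.0$)
$\left(10 - 4 \left(0 - 5\right)\right) 11 - p = \left(10 - 4 \left(0 - 5\right)\right) 11 - \frac{53855}{24} = \left(10 - -20\right) 11 - \frac{53855}{24} = \left(10 + 20\right) 11 - \frac{53855}{24} = 30 \cdot 11 - \frac{53855}{24} = 330 - \frac{53855}{24} = - \frac{45935}{24}$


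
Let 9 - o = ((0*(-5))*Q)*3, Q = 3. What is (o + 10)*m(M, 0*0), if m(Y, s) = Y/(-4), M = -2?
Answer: 19/2 ≈ 9.5000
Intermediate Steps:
m(Y, s) = -Y/4 (m(Y, s) = Y*(-¼) = -Y/4)
o = 9 (o = 9 - (0*(-5))*3*3 = 9 - 0*3*3 = 9 - 0*3 = 9 - 1*0 = 9 + 0 = 9)
(o + 10)*m(M, 0*0) = (9 + 10)*(-¼*(-2)) = 19*(½) = 19/2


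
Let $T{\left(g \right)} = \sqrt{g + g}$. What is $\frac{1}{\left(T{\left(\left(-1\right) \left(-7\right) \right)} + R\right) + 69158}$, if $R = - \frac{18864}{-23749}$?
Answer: $\frac{19503298720147}{1348824620549028211} - \frac{564015001 \sqrt{14}}{2697649241098056422} \approx 1.4459 \cdot 10^{-5}$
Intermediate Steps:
$R = \frac{18864}{23749}$ ($R = \left(-18864\right) \left(- \frac{1}{23749}\right) = \frac{18864}{23749} \approx 0.79431$)
$T{\left(g \right)} = \sqrt{2} \sqrt{g}$ ($T{\left(g \right)} = \sqrt{2 g} = \sqrt{2} \sqrt{g}$)
$\frac{1}{\left(T{\left(\left(-1\right) \left(-7\right) \right)} + R\right) + 69158} = \frac{1}{\left(\sqrt{2} \sqrt{\left(-1\right) \left(-7\right)} + \frac{18864}{23749}\right) + 69158} = \frac{1}{\left(\sqrt{2} \sqrt{7} + \frac{18864}{23749}\right) + 69158} = \frac{1}{\left(\sqrt{14} + \frac{18864}{23749}\right) + 69158} = \frac{1}{\left(\frac{18864}{23749} + \sqrt{14}\right) + 69158} = \frac{1}{\frac{1642452206}{23749} + \sqrt{14}}$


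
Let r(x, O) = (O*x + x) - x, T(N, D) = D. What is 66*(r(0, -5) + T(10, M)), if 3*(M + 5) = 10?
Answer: -110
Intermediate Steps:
M = -5/3 (M = -5 + (1/3)*10 = -5 + 10/3 = -5/3 ≈ -1.6667)
r(x, O) = O*x (r(x, O) = (x + O*x) - x = O*x)
66*(r(0, -5) + T(10, M)) = 66*(-5*0 - 5/3) = 66*(0 - 5/3) = 66*(-5/3) = -110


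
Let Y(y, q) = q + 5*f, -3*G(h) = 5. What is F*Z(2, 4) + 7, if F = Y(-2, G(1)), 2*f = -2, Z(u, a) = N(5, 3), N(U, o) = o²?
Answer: -53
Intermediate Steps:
G(h) = -5/3 (G(h) = -⅓*5 = -5/3)
Z(u, a) = 9 (Z(u, a) = 3² = 9)
f = -1 (f = (½)*(-2) = -1)
Y(y, q) = -5 + q (Y(y, q) = q + 5*(-1) = q - 5 = -5 + q)
F = -20/3 (F = -5 - 5/3 = -20/3 ≈ -6.6667)
F*Z(2, 4) + 7 = -20/3*9 + 7 = -60 + 7 = -53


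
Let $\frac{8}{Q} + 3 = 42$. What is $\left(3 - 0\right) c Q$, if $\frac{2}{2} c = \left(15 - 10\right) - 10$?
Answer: $- \frac{40}{13} \approx -3.0769$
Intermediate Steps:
$Q = \frac{8}{39}$ ($Q = \frac{8}{-3 + 42} = \frac{8}{39} \approx 0.20513$)
$c = -5$ ($c = \left(15 - 10\right) - 10 = 5 - 10 = -5$)
$\left(3 - 0\right) c Q = \left(3 - 0\right) \left(-5\right) \frac{8}{39} = \left(3 + 0\right) \left(-5\right) \frac{8}{39} = 3 \left(-5\right) \frac{8}{39} = \left(-15\right) \frac{8}{39} = - \frac{40}{13}$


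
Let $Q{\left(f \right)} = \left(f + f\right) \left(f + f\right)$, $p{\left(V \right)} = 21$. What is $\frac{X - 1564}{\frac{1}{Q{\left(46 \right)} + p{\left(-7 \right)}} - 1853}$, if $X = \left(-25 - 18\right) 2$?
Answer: $\frac{7000125}{7861352} \approx 0.89045$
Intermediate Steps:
$Q{\left(f \right)} = 4 f^{2}$ ($Q{\left(f \right)} = 2 f 2 f = 4 f^{2}$)
$X = -86$ ($X = \left(-43\right) 2 = -86$)
$\frac{X - 1564}{\frac{1}{Q{\left(46 \right)} + p{\left(-7 \right)}} - 1853} = \frac{-86 - 1564}{\frac{1}{4 \cdot 46^{2} + 21} - 1853} = - \frac{1650}{\frac{1}{4 \cdot 2116 + 21} - 1853} = - \frac{1650}{\frac{1}{8464 + 21} - 1853} = - \frac{1650}{\frac{1}{8485} - 1853} = - \frac{1650}{- \frac{15722704}{8485}} = \left(-1650\right) \left(- \frac{8485}{15722704}\right) = \frac{7000125}{7861352}$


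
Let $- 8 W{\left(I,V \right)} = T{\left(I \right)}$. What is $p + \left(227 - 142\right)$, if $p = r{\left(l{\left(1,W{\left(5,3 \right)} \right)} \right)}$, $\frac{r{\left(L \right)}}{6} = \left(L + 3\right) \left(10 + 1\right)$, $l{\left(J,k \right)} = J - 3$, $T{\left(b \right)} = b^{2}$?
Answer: $151$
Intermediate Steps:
$W{\left(I,V \right)} = - \frac{I^{2}}{8}$
$l{\left(J,k \right)} = -3 + J$ ($l{\left(J,k \right)} = J - 3 = -3 + J$)
$r{\left(L \right)} = 198 + 66 L$ ($r{\left(L \right)} = 6 \left(L + 3\right) \left(10 + 1\right) = 6 \left(3 + L\right) 11 = 6 \left(33 + 11 L\right) = 198 + 66 L$)
$p = 66$ ($p = 198 + 66 \left(-3 + 1\right) = 198 + 66 \left(-2\right) = 198 - 132 = 66$)
$p + \left(227 - 142\right) = 66 + \left(227 - 142\right) = 66 + 85 = 151$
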